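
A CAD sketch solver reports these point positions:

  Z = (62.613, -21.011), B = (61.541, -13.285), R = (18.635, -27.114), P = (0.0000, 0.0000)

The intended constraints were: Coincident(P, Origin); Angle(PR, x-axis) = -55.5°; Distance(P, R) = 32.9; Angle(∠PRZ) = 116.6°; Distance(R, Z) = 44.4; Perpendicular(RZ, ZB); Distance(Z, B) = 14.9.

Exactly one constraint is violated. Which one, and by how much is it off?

Distance(Z, B) = 14.9 — off by 7.10.

P = (0.00, 0.00) ✓; PR at -55.50° ✓; |PR| = 32.90 ✓; ∠PRZ = 116.6° ✓; |RZ| = 44.40 ✓; ∠(RZ, ZB) = 90.00° ✓; |ZB| = 7.800 ✗.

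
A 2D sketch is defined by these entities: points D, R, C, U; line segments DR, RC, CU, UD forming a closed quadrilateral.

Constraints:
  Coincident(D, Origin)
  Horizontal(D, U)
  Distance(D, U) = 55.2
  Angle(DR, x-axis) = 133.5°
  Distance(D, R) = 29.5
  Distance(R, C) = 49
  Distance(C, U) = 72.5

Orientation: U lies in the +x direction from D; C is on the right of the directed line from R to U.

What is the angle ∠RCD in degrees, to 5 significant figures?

33.862°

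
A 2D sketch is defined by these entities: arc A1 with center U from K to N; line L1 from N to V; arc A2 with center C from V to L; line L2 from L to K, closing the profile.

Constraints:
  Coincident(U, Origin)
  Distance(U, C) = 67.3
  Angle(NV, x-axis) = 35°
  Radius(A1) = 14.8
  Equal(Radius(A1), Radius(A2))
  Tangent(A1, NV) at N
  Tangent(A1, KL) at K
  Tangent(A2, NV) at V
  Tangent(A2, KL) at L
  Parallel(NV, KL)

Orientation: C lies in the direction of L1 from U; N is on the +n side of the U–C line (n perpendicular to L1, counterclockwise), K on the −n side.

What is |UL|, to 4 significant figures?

68.91

The slot axis is L1's direction at 35.0°, so u = (cos 35.0°, sin 35.0°) = (0.8192, 0.5736) and n = (−sin 35.0°, cos 35.0°) = (-0.5736, 0.8192). U is at the origin and C lies 67.3 along u from U, so C = 67.3·u = (55.13, 38.60). Tangency of A1 to both parallel lines with radius 14.8 puts N and K at U ± 14.8·n: N = (-8.489, 12.12), K = (8.489, -12.12). Equal radii place V and L the same way about C: V = C + 14.8·n = (46.64, 50.73), L = C − 14.8·n = (63.62, 26.48). Then |UL| = |L − U| = 68.91.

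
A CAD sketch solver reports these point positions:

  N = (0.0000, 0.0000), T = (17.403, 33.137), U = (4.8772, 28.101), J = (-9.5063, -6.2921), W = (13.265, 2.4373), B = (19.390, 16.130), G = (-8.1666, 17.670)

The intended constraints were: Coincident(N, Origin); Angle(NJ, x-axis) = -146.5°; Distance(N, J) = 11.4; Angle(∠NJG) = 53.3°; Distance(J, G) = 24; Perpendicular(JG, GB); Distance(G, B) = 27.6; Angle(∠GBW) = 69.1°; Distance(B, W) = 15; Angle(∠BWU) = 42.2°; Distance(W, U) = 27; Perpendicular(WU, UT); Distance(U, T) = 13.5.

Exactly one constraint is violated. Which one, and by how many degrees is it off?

Perpendicular(WU, UT) — off by 3.80°.

N = (0.00, 0.00) ✓; NJ at -146.5° ✓; |NJ| = 11.40 ✓; ∠NJG = 53.30° ✓; |JG| = 24.00 ✓; ∠(JG, GB) = 90.00° ✓; |GB| = 27.60 ✓; ∠GBW = 69.10° ✓; |BW| = 15.00 ✓; ∠BWU = 42.20° ✓; |WU| = 27.00 ✓; ∠(WU, UT) = 86.20° ✗; |UT| = 13.50 ✓.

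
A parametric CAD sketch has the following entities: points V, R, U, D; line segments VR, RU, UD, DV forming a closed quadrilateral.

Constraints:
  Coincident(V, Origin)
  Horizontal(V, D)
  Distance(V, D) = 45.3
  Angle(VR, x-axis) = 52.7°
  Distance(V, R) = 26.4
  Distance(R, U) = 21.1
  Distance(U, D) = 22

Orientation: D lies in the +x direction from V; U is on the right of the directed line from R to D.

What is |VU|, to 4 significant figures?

23.37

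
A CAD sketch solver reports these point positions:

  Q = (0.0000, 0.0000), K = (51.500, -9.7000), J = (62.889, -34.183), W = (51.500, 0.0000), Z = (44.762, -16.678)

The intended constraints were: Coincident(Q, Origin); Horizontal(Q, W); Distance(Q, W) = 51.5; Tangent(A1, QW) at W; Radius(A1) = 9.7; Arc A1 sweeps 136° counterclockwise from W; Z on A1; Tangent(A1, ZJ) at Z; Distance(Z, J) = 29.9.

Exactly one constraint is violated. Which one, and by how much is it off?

Distance(Z, J) = 29.9 — off by 4.70.

Q = (0.00, 0.00) ✓; Q.y = 0.00, W.y = 0.00 ✓; |QW| = 51.50 ✓; ∠(KW, WQ) = 90.00° ✓; |KW| = 9.700 ✓; bearing(K→Z) − bearing(K→W) = 136.0° ✓; |KZ| = 9.700 ✓; ∠(KZ, ZJ) = 90.00° ✓; |ZJ| = 25.20 ✗.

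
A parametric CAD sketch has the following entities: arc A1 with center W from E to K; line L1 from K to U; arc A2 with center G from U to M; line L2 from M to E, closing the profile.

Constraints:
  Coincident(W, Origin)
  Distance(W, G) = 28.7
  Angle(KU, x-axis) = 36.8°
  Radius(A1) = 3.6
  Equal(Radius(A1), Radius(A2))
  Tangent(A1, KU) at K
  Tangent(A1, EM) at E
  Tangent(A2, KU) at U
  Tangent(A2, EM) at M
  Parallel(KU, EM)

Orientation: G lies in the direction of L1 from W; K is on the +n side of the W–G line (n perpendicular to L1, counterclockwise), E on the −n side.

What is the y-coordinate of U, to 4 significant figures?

20.07

The slot axis is L1's direction at 36.8°, so u = (cos 36.8°, sin 36.8°) = (0.8007, 0.5990) and n = (−sin 36.8°, cos 36.8°) = (-0.5990, 0.8007). W is at the origin and G lies 28.7 along u from W, so G = 28.7·u = (22.98, 17.19). Tangency of A1 to both parallel lines with radius 3.6 puts K and E at W ± 3.6·n: K = (-2.156, 2.883), E = (2.156, -2.883). Equal radii place U and M the same way about G: U = G + 3.6·n = (20.82, 20.07), M = G − 3.6·n = (25.14, 14.31). So U.y = 20.07.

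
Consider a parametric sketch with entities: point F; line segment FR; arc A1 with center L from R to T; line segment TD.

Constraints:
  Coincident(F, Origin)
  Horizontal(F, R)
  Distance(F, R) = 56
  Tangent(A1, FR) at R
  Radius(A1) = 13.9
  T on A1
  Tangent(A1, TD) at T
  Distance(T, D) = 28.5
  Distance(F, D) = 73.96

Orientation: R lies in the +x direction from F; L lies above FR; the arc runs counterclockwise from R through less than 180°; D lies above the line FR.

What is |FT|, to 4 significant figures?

71.49

F is at the origin; F and R share the same y with |FR| = 56.0 and R on the +x side, so R = (56.00, 0.000). Since A1 is tangent to FR there, LR ⟂ FR, so L = R + (0, 13.9) = (56.00, 13.90). Since LT ⟂ TD (tangency), |LD| = √(13.9² + 28.5²) = 31.71 regardless of where T sits on A1. So D lies on both circle(F, 73.96) and circle(L, 31.71); the above-FR intersection is D = (58.29, 45.53). T is the foot of the tangent from D: T = (68.90, 19.08).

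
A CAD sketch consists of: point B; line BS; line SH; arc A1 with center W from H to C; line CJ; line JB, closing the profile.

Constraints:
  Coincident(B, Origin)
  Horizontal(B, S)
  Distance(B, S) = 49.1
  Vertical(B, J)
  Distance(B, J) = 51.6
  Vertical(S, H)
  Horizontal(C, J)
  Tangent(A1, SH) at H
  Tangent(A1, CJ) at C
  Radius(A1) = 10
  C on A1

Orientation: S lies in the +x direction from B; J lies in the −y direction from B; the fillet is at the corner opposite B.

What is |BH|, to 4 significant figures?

64.35

B is at the origin; B and S share the same y with |BS| = 49.1 and S on the +x side, so S = (49.10, 0.000). BJ is vertical with |BJ| = 51.6 and J on the −y side, so J = (0.000, -51.60). The virtual corner opposite B is at (49.10, -51.60). Tangency of A1 to SH means the radius WH is perpendicular to SH and the tangent condition forces WC to be normal to CJ, with radius 10.0, so the center W sits 10.0 in from both sides at W = (39.10, -41.60). That places the tangent points at H = (49.10, -41.60) on SH and C = (39.10, -51.60) on CJ. Then |BH| = |H − B| = 64.35.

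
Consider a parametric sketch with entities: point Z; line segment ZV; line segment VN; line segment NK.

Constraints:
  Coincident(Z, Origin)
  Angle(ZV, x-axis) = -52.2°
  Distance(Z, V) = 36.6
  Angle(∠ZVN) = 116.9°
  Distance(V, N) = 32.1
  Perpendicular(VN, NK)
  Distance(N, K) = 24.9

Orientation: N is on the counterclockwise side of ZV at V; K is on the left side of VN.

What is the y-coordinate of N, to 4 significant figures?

-22.85

Z is at the origin; ZV runs at -52.2° with length 36.6, so V = 36.6·(cos -52.2°, sin -52.2°) = (22.43, -28.92). ∠ZVN = 116.9°, so VN runs at -52.2° + (180° − 116.9°) = 10.90° from the x-axis; with |VN| = 32.1, N = V + 32.1·(cos 10.90°, sin 10.90°) = (53.95, -22.85). So N.y = -22.85.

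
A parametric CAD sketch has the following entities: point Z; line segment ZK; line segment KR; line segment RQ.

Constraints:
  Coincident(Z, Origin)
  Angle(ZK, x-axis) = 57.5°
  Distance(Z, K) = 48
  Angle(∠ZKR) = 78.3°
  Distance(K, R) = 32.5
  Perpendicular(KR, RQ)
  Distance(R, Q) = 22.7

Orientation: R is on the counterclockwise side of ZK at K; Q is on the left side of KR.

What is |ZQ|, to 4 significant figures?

33.30

Z is at the origin; ZK runs at 57.5° with length 48.0, so K = 48.0·(cos 57.5°, sin 57.5°) = (25.79, 40.48). ∠ZKR = 78.3°, so KR runs at 57.5° + (180° − 78.3°) = 159.2° from the x-axis; with |KR| = 32.5, R = K + 32.5·(cos 159.2°, sin 159.2°) = (-4.591, 52.02). KR ⟂ RQ; with |RQ| = 22.7 on the left of KR, Q = R + 22.7·(-0.3551, -0.9348) = (-12.65, 30.80). Then |ZQ| = |Q − Z| = 33.30.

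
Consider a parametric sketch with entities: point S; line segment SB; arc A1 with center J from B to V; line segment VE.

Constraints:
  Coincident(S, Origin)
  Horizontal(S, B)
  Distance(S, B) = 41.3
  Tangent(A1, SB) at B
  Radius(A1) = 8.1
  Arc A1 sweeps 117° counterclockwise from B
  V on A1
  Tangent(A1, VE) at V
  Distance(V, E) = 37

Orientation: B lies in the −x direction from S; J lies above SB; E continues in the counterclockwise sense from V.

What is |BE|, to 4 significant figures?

45.76

S is at the origin; SB is horizontal with |SB| = 41.3 and B on the −x side, so B = (-41.30, 0.000). Since A1 is tangent to SB there, JB ⟂ SB, so J = B + (0, 8.1) = (-41.30, 8.100). On A1, B sits at bearing -90° from J; a 117° counterclockwise sweep puts V at bearing 27°, so V = J + 8.1·(cos 27°, sin 27°) = (-34.08, 11.78). Tangency of A1 to VE means the radius JV is perpendicular to VE, so VE runs along (−sin 27°, cos 27°); with |VE| = 37.0, E = (-50.88, 44.74). Then |BE| = |E − B| = 45.76.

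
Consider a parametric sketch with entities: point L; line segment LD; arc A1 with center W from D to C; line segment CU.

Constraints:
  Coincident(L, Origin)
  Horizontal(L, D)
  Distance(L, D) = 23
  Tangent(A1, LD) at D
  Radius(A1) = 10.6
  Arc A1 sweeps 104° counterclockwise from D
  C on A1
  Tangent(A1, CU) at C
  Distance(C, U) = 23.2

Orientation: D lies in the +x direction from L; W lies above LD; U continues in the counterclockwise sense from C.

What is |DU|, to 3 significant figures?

36.0

On A1, D sits at bearing -90° from W; a 104° counterclockwise sweep puts C at bearing 14°, so C = W + 10.6·(cos 14°, sin 14°) = (33.3, 13.2). Tangency of A1 to CU means the radius WC is perpendicular to CU, so CU runs along (−sin 14°, cos 14°); with |CU| = 23.2, U = (27.7, 35.7). Then |DU| = |U − D| = 36.0.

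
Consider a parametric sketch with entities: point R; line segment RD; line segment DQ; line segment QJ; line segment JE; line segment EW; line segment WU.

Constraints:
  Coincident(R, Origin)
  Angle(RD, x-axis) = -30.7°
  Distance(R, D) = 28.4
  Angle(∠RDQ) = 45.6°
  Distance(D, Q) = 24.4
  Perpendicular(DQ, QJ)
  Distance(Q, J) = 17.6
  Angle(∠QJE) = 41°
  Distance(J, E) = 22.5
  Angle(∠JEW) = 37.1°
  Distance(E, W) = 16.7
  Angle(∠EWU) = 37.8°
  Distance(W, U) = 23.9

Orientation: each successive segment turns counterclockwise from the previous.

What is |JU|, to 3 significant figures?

20.2

R is at the origin; RD runs at -30.7° with length 28.4, so D = (24.4, -14.5). ∠RDQ = 45.6° gives DQ at 104° from the x-axis; with |DQ| = 24.4, Q = (18.6, 9.21). DQ is perpendicular to QJ, so QJ runs at -166°; with |QJ| = 17.6, J = (1.54, 5.04). ∠QJE = 41.0° gives JE at -27.3° from the x-axis; with |JE| = 22.5, E = (21.5, -5.28). ∠JEW = 37.1° gives EW at 116° from the x-axis; with |EW| = 16.7, W = (14.3, 9.78). ∠EWU = 37.8° gives WU at -102° from the x-axis; with |WU| = 23.9, U = (9.27, -13.6). Then |JU| = |U − J| = 20.2.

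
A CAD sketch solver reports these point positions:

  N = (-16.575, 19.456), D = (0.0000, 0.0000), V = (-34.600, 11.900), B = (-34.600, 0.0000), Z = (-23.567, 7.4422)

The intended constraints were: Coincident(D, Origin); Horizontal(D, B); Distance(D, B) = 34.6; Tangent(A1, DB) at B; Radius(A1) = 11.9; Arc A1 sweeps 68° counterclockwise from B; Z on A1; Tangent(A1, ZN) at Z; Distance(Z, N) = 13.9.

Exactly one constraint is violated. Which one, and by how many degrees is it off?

Tangent(A1, ZN) at Z — off by 8.20°.

D = (0.00, 0.00) ✓; D.y = 0.00, B.y = 0.00 ✓; |DB| = 34.60 ✓; ∠(VB, BD) = 90.00° ✓; |VB| = 11.90 ✓; bearing(V→Z) − bearing(V→B) = 68.00° ✓; |VZ| = 11.90 ✓; ∠(VZ, ZN) = 98.20° ✗; |ZN| = 13.90 ✓.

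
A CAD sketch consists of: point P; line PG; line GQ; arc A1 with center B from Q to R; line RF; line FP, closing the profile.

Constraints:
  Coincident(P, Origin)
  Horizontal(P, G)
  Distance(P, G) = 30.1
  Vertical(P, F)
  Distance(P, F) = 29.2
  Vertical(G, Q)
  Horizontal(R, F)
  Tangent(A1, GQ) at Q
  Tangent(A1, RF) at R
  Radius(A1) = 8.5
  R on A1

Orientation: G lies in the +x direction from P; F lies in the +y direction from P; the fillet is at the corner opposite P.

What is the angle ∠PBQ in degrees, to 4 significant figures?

136.2°

The virtual corner opposite P is at (30.10, 29.20). The tangent condition forces BQ to be normal to GQ and since A1 is tangent to RF there, BR ⟂ RF, with radius 8.5, so the center B sits 8.5 in from both sides at B = (21.60, 20.70). That places the tangent points at Q = (30.10, 20.70) on GQ and R = (21.60, 29.20) on RF. Then cos ∠PBQ = BP·BQ / (|BP||BQ|), giving 136.2°.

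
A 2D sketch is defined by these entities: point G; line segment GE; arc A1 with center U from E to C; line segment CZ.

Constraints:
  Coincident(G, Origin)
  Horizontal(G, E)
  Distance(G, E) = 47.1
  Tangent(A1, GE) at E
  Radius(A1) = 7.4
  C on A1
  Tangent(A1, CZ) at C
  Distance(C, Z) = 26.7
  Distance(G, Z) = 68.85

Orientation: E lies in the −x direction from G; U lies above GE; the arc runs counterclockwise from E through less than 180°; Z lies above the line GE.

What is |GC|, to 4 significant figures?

43.92

Checks: G = (0.00, 0.00) ✓; |UC| = 7.400 ✓; ∠(UC, CZ) = 90.00° ✓; |CZ| = 26.70 ✓; |GZ| = 68.85 ✓.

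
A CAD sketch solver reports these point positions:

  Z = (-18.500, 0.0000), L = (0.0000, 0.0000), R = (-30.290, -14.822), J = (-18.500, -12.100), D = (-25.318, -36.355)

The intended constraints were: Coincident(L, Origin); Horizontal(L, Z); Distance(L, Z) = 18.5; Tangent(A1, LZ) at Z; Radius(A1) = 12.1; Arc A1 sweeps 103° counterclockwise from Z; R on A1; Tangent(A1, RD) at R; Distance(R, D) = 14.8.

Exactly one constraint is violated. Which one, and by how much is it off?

Distance(R, D) = 14.8 — off by 7.30.

L = (0.00, 0.00) ✓; L.y = 0.00, Z.y = 0.00 ✓; |LZ| = 18.50 ✓; ∠(JZ, ZL) = 90.00° ✓; |JZ| = 12.10 ✓; bearing(J→R) − bearing(J→Z) = 103.0° ✓; |JR| = 12.10 ✓; ∠(JR, RD) = 90.00° ✓; |RD| = 22.10 ✗.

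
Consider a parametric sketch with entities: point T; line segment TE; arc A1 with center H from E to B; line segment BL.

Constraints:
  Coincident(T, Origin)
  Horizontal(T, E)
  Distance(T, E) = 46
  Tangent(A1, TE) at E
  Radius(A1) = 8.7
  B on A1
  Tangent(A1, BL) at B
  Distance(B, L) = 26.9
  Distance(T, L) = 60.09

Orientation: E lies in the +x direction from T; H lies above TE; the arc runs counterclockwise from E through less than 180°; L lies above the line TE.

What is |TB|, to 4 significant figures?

55.49

T is at the origin; T and E share the same y with |TE| = 46.0 and E on the +x side, so E = (46.00, 0.000). The tangent condition forces HE to be normal to TE, so H = E + (0, 8.7) = (46.00, 8.700). Since HB ⟂ BL (tangency), |HL| = √(8.7² + 26.9²) = 28.27 regardless of where B sits on A1. So L lies on both circle(T, 60.09) and circle(H, 28.27); the above-TE intersection is L = (47.40, 36.94). B is the foot of the tangent from L: B = (54.40, 10.97).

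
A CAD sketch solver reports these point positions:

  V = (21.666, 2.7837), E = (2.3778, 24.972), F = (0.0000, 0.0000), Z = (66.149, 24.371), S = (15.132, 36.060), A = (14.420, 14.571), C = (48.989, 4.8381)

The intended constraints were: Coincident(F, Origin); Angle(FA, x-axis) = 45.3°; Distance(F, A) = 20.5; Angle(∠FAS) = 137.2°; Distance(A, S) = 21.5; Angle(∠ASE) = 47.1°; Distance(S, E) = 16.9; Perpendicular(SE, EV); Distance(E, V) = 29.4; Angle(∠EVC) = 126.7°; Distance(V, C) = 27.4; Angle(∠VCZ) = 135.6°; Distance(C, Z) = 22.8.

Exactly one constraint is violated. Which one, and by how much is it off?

Distance(C, Z) = 22.8 — off by 3.20.

F = (0.00, 0.00) ✓; FA at 45.30° ✓; |FA| = 20.50 ✓; ∠FAS = 137.2° ✓; |AS| = 21.50 ✓; ∠ASE = 47.10° ✓; |SE| = 16.90 ✓; ∠(SE, EV) = 90.00° ✓; |EV| = 29.40 ✓; ∠EVC = 126.7° ✓; |VC| = 27.40 ✓; ∠VCZ = 135.6° ✓; |CZ| = 26.00 ✗.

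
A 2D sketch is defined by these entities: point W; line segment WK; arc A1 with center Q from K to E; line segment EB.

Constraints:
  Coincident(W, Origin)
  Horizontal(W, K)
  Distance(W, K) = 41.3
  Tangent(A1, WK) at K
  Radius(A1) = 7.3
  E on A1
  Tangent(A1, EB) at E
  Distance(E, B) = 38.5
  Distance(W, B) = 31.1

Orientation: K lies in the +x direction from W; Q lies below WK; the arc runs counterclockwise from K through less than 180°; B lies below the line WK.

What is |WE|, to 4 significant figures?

36.15

W is at the origin; W and K share the same y with |WK| = 41.3 and K on the +x side, so K = (41.30, 0.000). Since A1 is tangent to WK there, QK ⟂ WK, so Q = K + (0, -7.3) = (41.30, -7.300). Since QE ⟂ EB (tangency), |QB| = √(7.3² + 38.5²) = 39.19 regardless of where E sits on A1. So B lies on both circle(W, 31.1) and circle(Q, 39.19); the below-WK intersection is B = (9.161, -29.72). E is the foot of the tangent from B: E = (36.08, -2.196).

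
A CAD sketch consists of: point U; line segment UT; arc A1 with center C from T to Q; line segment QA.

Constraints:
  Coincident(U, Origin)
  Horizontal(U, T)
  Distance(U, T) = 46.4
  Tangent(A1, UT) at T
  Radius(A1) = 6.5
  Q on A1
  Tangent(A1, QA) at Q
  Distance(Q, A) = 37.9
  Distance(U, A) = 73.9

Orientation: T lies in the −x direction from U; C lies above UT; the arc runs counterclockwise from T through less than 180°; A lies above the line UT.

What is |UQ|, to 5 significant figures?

42.039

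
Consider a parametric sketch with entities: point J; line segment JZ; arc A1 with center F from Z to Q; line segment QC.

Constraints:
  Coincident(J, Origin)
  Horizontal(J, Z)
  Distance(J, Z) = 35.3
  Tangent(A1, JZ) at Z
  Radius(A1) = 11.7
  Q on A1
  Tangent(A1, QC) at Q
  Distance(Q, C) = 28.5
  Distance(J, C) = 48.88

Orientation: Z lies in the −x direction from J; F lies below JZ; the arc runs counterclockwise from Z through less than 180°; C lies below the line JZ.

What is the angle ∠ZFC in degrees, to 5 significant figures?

163.09°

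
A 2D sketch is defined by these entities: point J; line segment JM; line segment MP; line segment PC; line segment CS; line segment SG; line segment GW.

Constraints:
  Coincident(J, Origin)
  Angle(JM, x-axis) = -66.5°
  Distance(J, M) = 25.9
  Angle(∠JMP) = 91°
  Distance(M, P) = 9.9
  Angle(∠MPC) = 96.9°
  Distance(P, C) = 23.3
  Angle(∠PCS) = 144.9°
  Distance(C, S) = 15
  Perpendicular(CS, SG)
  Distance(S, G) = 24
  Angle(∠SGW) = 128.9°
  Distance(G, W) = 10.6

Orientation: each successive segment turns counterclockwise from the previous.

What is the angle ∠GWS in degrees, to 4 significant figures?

36.04°

J is at the origin; JM runs at -66.5° with length 25.9, so M = (10.33, -23.75). ∠JMP = 91.0° gives MP at 22.50° from the x-axis; with |MP| = 9.9, P = (19.47, -19.96). ∠MPC = 96.9° gives PC at 105.6° from the x-axis; with |PC| = 23.3, C = (13.21, 2.478). ∠PCS = 144.9° gives CS at 140.7° from the x-axis; with |CS| = 15.0, S = (1.601, 11.98). CS is perpendicular to SG, so SG runs at -129.3°; with |SG| = 24.0, G = (-13.60, -6.593). ∠SGW = 128.9° gives GW at -78.20° from the x-axis; with |GW| = 10.6, W = (-11.43, -16.97). Then cos ∠GWS = WG·WS / (|WG||WS|), giving 36.04°.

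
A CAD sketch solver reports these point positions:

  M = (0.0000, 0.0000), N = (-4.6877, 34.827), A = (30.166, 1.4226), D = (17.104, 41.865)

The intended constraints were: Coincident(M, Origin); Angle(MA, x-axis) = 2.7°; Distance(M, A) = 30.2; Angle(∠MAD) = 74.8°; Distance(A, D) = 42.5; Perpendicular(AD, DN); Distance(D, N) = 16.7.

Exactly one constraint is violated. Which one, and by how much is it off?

Distance(D, N) = 16.7 — off by 6.20.

M = (0.00, 0.00) ✓; MA at 2.700° ✓; |MA| = 30.20 ✓; ∠MAD = 74.80° ✓; |AD| = 42.50 ✓; ∠(AD, DN) = 90.00° ✓; |DN| = 22.90 ✗.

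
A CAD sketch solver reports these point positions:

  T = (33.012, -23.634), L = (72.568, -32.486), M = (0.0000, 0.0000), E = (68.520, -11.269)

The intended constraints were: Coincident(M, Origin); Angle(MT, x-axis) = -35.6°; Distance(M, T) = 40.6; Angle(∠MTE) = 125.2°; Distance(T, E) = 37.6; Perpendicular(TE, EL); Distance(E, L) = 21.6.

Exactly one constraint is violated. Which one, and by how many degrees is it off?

Perpendicular(TE, EL) — off by 8.40°.

M = (0.00, 0.00) ✓; MT at -35.60° ✓; |MT| = 40.60 ✓; ∠MTE = 125.2° ✓; |TE| = 37.60 ✓; ∠(TE, EL) = 98.40° ✗; |EL| = 21.60 ✓.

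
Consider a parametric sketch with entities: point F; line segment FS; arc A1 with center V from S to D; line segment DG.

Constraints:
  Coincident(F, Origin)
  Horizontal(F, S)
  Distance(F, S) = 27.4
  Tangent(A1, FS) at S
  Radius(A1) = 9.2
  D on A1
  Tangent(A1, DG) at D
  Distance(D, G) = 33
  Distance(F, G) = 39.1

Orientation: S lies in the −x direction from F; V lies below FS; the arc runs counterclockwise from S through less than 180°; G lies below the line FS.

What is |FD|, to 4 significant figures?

37.18

F is at the origin; F and S share the same y with |FS| = 27.4 and S on the −x side, so S = (-27.40, 0.000). Since A1 is tangent to FS there, VS ⟂ FS, so V = S + (0, -9.2) = (-27.40, -9.200). Since VD ⟂ DG (tangency), |VG| = √(9.2² + 33.0²) = 34.26 regardless of where D sits on A1. So G lies on both circle(F, 39.1) and circle(V, 34.26); the below-FS intersection is G = (-8.945, -38.06). D is the foot of the tangent from G: D = (-33.54, -16.06).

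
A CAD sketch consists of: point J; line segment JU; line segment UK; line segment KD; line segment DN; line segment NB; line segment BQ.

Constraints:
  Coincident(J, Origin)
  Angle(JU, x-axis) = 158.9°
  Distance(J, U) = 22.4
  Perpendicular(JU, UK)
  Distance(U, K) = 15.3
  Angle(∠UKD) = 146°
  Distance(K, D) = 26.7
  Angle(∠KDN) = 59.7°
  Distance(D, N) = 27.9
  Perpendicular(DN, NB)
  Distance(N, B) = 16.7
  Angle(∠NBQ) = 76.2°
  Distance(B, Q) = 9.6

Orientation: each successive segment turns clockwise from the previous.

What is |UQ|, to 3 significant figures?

17.6

J is at the origin; JU runs at 158.9° with length 22.4, so U = (-20.9, 8.06). The perpendicularity gives UK at right angles to JU, so UK runs at 68.9°; with |UK| = 15.3, K = (-15.4, 22.3). ∠UKD = 146.0° gives KD at 34.9° from the x-axis; with |KD| = 26.7, D = (6.51, 37.6). ∠KDN = 59.7° gives DN at -85.4° from the x-axis; with |DN| = 27.9, N = (8.75, 9.80). DN is perpendicular to NB, so NB runs at -175°; with |NB| = 16.7, B = (-7.90, 8.46). ∠NBQ = 76.2° gives BQ at 80.8° from the x-axis; with |BQ| = 9.6, Q = (-6.37, 17.9). Then |UQ| = |Q − U| = 17.6.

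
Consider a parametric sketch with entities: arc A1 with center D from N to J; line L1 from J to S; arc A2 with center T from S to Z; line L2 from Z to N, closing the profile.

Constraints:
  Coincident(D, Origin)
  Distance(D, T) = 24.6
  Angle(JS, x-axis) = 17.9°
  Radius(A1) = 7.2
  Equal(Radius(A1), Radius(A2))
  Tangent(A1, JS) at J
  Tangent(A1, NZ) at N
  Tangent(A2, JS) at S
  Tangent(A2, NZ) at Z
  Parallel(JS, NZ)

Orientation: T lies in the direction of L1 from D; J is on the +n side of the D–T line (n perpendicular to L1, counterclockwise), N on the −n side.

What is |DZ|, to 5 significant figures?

25.632

Tangency of A1 to both parallel lines with radius 7.2 puts J and N at D ± 7.2·n: J = (-2.2130, 6.8515), N = (2.2130, -6.8515). Equal radii place S and Z the same way about T: S = T + 7.2·n = (21.196, 14.412), Z = T − 7.2·n = (25.622, 0.70949). Then |DZ| = |Z − D| = 25.632.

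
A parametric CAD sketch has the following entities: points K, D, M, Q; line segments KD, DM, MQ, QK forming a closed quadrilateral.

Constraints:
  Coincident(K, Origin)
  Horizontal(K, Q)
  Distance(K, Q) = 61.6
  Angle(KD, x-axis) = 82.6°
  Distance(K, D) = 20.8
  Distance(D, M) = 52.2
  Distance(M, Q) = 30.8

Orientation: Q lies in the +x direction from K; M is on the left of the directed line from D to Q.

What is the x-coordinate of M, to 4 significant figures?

54.06

Checks: |DM| = 52.20 ✓; |MQ| = 30.80 ✓.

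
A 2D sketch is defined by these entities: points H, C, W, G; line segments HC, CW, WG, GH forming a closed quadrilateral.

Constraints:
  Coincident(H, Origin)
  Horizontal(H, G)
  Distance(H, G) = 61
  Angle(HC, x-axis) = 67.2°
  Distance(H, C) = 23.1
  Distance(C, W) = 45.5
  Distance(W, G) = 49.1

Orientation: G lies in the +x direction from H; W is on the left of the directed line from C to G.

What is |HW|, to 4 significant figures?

66.09

H is at the origin; HG is horizontal with |HG| = 61.0 and G in +x, so G = (61.0, 0). HC runs at 67.2° with |HC| = 23.1, so C = (8.952, 21.30). W is determined by |CW| = 45.5 and |WG| = 49.1 together: it lies at the intersection of circle(C, 45.5) and circle(G, 49.1). With |CG| = 56.24, the foot of the radical line on CG is 25.09 from C and the perpendicular offset is √(45.5² − 25.09²) = 37.96. Taking the left-of-CG solution: W = (46.55, 46.92).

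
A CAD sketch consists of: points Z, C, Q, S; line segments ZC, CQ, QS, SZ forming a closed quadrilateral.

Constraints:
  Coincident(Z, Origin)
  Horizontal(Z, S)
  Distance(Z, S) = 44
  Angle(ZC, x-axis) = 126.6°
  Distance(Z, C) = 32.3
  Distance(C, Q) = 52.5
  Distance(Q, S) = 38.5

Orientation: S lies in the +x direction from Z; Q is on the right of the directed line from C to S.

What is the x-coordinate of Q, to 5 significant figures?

9.8437

Checks: |CQ| = 52.50 ✓; |QS| = 38.50 ✓.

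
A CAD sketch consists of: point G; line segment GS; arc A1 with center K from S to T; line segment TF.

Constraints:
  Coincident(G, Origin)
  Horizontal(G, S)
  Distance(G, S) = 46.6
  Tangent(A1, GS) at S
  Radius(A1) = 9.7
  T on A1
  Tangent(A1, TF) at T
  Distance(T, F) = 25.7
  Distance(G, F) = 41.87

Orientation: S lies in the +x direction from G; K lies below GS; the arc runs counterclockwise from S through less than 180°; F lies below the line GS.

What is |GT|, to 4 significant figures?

38.03

Checks: ∠(KS, SG) = 90.00° ✓; |KT| = 9.700 ✓; ∠(KT, TF) = 90.00° ✓; |TF| = 25.70 ✓; |GF| = 41.87 ✓.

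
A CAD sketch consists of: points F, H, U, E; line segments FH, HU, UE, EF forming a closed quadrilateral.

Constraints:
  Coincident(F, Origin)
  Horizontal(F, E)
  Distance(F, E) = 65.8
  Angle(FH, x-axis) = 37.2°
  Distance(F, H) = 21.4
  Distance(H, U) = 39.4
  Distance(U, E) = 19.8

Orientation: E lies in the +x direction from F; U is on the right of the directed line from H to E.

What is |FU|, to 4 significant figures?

49.95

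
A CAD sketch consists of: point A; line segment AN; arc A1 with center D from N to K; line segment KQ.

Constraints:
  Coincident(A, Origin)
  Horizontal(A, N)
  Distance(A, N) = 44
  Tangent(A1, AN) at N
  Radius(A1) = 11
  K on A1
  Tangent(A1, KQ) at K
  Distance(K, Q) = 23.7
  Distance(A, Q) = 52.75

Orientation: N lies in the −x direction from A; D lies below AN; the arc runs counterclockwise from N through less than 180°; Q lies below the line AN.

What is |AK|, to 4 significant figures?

55.59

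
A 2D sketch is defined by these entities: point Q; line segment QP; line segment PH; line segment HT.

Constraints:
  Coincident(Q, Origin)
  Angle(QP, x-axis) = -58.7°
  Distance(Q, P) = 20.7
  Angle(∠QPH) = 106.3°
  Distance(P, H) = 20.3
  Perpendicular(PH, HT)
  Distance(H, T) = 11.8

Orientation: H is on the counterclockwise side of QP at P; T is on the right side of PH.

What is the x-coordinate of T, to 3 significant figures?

33.4

Q is at the origin; QP runs at -58.7° with length 20.7, so P = 20.7·(cos -58.7°, sin -58.7°) = (10.8, -17.7). ∠QPH = 106.3°, so PH runs at -58.7° + (180° − 106.3°) = 15.0° from the x-axis; with |PH| = 20.3, H = P + 20.3·(cos 15.0°, sin 15.0°) = (30.4, -12.4). The perpendicularity gives HT at right angles to PH; with |HT| = 11.8 on the right of PH, T = H + 11.8·(0.259, -0.966) = (33.4, -23.8). So T.x = 33.4.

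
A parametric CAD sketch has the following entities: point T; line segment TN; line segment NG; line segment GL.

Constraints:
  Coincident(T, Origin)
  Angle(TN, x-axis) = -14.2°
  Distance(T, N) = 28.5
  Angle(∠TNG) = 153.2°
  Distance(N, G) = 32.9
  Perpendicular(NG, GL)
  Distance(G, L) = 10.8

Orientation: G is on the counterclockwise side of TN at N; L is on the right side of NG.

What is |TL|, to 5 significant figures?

62.950

T is at the origin; TN runs at -14.2° with length 28.5, so N = 28.5·(cos -14.2°, sin -14.2°) = (27.629, -6.9913). ∠TNG = 153.2°, so NG runs at -14.2° + (180° − 153.2°) = 12.600° from the x-axis; with |NG| = 32.9, G = N + 32.9·(cos 12.600°, sin 12.600°) = (59.737, 0.18565). The perpendicularity gives GL at right angles to NG; with |GL| = 10.8 on the right of NG, L = G + 10.8·(0.21814, -0.97592) = (62.093, -10.354). Then |TL| = |L − T| = 62.950.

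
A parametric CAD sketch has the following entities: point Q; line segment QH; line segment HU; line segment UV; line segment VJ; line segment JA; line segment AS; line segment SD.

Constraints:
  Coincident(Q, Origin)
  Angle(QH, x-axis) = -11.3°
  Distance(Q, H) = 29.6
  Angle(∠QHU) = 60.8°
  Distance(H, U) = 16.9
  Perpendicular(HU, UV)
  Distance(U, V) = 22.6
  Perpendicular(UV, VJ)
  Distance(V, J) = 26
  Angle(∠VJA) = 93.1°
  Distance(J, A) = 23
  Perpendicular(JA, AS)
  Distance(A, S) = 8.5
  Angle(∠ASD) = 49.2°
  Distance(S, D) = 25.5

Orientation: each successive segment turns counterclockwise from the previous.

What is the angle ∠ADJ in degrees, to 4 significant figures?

91.44°

The perpendicularity gives AS at right angles to JA, so AS runs at 104.8°; with |AS| = 8.5, S = (30.38, -7.313). ∠ASD = 49.2° gives SD at -124.4° from the x-axis; with |SD| = 25.5, D = (15.98, -28.35). Then cos ∠ADJ = DA·DJ / (|DA||DJ|), giving 91.44°.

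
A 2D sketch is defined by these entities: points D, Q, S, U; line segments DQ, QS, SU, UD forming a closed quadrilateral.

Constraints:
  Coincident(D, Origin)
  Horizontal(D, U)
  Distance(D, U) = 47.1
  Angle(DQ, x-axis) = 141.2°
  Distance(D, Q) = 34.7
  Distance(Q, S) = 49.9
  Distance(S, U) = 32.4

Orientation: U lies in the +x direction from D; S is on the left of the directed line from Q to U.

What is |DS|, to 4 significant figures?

31.38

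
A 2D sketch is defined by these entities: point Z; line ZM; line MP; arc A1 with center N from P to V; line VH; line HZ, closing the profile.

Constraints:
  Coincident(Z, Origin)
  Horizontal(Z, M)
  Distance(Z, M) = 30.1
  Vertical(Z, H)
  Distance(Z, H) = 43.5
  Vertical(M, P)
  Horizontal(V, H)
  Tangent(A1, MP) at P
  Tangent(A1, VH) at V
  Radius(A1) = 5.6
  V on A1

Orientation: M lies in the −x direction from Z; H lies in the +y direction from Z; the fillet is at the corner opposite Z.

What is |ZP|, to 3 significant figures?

48.4

The virtual corner opposite Z is at (-30.1, 43.5). The tangent condition forces NP to be normal to MP and tangency of A1 to VH means the radius NV is perpendicular to VH, with radius 5.6, so the center N sits 5.6 in from both sides at N = (-24.5, 37.9). That places the tangent points at P = (-30.1, 37.9) on MP and V = (-24.5, 43.5) on VH. Then |ZP| = |P − Z| = 48.4.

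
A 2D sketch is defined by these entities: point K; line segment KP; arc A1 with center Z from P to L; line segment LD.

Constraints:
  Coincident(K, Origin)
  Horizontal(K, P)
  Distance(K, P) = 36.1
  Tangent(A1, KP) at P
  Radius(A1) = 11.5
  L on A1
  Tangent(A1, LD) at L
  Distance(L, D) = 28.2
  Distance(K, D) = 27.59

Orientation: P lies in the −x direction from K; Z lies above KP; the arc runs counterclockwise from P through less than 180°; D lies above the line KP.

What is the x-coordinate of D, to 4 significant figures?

-9.304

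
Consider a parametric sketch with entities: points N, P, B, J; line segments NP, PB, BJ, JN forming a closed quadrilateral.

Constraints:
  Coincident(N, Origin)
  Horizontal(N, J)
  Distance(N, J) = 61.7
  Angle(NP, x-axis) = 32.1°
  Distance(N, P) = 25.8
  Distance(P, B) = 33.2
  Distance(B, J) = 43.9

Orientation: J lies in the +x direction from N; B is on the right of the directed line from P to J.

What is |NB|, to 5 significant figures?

29.661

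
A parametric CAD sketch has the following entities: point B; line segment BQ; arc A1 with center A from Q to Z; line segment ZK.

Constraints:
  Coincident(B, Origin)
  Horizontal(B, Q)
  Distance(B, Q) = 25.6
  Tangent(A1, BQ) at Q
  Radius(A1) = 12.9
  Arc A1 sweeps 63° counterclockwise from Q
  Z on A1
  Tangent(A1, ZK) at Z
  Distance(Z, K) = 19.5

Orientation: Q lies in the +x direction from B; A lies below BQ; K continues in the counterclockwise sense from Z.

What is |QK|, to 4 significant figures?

31.78

B is at the origin; BQ is horizontal with |BQ| = 25.6 and Q on the +x side, so Q = (25.60, 0.000). The tangent condition forces AQ to be normal to BQ, so A = Q + (0, -12.9) = (25.60, -12.90). On A1, Q sits at bearing 90° from A; a 63° counterclockwise sweep puts Z at bearing 153°, so Z = A + 12.9·(cos 153°, sin 153°) = (14.11, -7.044). A1 meets ZK tangentially, so AZ is at right angles to ZK, so ZK runs along (−sin 153°, cos 153°); with |ZK| = 19.5, K = (5.253, -24.42). Then |QK| = |K − Q| = 31.78.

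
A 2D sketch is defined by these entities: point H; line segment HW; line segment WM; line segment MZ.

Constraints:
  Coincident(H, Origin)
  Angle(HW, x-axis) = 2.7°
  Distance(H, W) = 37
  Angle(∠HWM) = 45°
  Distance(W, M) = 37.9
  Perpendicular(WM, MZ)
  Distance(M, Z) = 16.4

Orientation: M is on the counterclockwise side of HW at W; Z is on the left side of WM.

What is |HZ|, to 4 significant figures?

15.27

H is at the origin; HW runs at 2.7° with length 37.0, so W = 37.0·(cos 2.7°, sin 2.7°) = (36.96, 1.743). ∠HWM = 45.0°, so WM runs at 2.7° + (180° − 45.0°) = 137.7° from the x-axis; with |WM| = 37.9, M = W + 37.9·(cos 137.7°, sin 137.7°) = (8.927, 27.25). The perpendicularity gives MZ at right angles to WM; with |MZ| = 16.4 on the left of WM, Z = M + 16.4·(-0.6730, -0.7396) = (-2.110, 15.12). Then |HZ| = |Z − H| = 15.27.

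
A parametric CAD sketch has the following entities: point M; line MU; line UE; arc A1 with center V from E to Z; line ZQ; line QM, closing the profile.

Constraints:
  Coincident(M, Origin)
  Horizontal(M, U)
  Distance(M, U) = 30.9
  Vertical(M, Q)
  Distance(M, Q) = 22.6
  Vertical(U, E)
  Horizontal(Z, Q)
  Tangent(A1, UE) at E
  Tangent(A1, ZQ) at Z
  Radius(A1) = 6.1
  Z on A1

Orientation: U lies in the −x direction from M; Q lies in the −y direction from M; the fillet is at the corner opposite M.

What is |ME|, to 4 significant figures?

35.03

M is at the origin; M and U share the same y with |MU| = 30.9 and U on the −x side, so U = (-30.90, 0.000). M and Q share the same x with |MQ| = 22.6 and Q on the −y side, so Q = (0.000, -22.60). The virtual corner opposite M is at (-30.90, -22.60). Tangency of A1 to UE means the radius VE is perpendicular to UE and since A1 is tangent to ZQ there, VZ ⟂ ZQ, with radius 6.1, so the center V sits 6.1 in from both sides at V = (-24.80, -16.50). That places the tangent points at E = (-30.90, -16.50) on UE and Z = (-24.80, -22.60) on ZQ. Then |ME| = |E − M| = 35.03.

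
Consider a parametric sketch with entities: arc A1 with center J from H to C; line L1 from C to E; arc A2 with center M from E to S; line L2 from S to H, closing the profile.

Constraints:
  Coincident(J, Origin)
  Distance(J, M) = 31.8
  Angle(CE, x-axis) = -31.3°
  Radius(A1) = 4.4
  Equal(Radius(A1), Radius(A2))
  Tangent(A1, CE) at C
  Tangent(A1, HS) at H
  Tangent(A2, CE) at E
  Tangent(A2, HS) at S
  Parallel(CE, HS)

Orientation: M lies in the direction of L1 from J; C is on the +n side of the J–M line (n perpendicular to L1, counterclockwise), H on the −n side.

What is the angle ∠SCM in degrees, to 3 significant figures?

7.59°

The slot axis is L1's direction at -31.3°, so u = (cos -31.3°, sin -31.3°) = (0.854, -0.520) and n = (−sin -31.3°, cos -31.3°) = (0.520, 0.854). J is at the origin and M lies 31.8 along u from J, so M = 31.8·u = (27.2, -16.5). Tangency of A1 to both parallel lines with radius 4.4 puts C and H at J ± 4.4·n: C = (2.29, 3.76), H = (-2.29, -3.76). Equal radii place E and S the same way about M: E = M + 4.4·n = (29.5, -12.8), S = M − 4.4·n = (24.9, -20.3). Then cos ∠SCM = CS·CM / (|CS||CM|), giving 7.59°.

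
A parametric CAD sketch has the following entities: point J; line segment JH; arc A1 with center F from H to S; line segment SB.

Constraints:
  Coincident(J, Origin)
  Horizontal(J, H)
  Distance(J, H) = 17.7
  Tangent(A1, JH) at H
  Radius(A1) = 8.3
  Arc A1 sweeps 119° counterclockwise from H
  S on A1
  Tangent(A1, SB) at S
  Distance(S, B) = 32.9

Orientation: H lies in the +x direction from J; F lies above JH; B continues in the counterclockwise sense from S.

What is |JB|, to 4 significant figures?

42.07

On A1, H sits at bearing -90° from F; a 119° counterclockwise sweep puts S at bearing 29°, so S = F + 8.3·(cos 29°, sin 29°) = (24.96, 12.32). Since A1 is tangent to SB there, FS ⟂ SB, so SB runs along (−sin 29°, cos 29°); with |SB| = 32.9, B = (9.009, 41.10). Then |JB| = |B − J| = 42.07.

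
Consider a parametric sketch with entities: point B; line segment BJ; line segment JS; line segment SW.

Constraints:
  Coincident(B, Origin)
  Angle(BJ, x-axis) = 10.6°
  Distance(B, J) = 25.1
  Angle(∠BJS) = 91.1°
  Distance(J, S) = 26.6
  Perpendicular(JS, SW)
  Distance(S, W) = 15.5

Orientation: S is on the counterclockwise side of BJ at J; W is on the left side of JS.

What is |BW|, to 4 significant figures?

28.73

B is at the origin; BJ runs at 10.6° with length 25.1, so J = 25.1·(cos 10.6°, sin 10.6°) = (24.67, 4.617). ∠BJS = 91.1°, so JS runs at 10.6° + (180° − 91.1°) = 99.50° from the x-axis; with |JS| = 26.6, S = J + 26.6·(cos 99.50°, sin 99.50°) = (20.28, 30.85). JS is perpendicular to SW; with |SW| = 15.5 on the left of JS, W = S + 15.5·(-0.9863, -0.1650) = (4.994, 28.29). Then |BW| = |W − B| = 28.73.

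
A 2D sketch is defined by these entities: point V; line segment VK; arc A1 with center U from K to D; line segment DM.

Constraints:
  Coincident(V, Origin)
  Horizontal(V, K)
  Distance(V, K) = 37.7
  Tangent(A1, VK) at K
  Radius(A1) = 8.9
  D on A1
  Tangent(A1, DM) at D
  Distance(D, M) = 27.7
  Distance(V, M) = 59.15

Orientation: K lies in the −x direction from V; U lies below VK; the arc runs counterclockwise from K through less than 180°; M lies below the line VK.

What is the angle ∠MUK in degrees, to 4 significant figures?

162.6°

V is at the origin; VK is horizontal with |VK| = 37.7 and K on the −x side, so K = (-37.70, 0.000). Since A1 is tangent to VK there, UK ⟂ VK, so U = K + (0, -8.9) = (-37.70, -8.900). Since UD ⟂ DM (tangency), |UM| = √(8.9² + 27.7²) = 29.09 regardless of where D sits on A1. So M lies on both circle(V, 59.15) and circle(U, 29.09); the below-VK intersection is M = (-46.42, -36.66). D is the foot of the tangent from M: D = (-46.60, -8.957).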